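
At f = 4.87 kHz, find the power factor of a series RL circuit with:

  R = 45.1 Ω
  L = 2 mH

Step 1 — Angular frequency: ω = 2π·f = 2π·4870 = 3.06e+04 rad/s.
Step 2 — Component impedances:
  R: Z = R = 45.1 Ω
  L: Z = jωL = j·3.06e+04·0.002 = 0 + j61.2 Ω
Step 3 — Series combination: Z_total = R + L = 45.1 + j61.2 Ω = 76.02∠53.6° Ω.
Step 4 — Power factor: PF = cos(φ) = Re(Z)/|Z| = 45.1/76.02 = 0.5933.
Step 5 — Type: Im(Z) = 61.2 ⇒ lagging (phase φ = 53.6°).

PF = 0.5933 (lagging, φ = 53.6°)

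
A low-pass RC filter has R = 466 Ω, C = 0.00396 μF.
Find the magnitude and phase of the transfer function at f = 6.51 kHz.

Step 1 — Angular frequency: ω = 2π·6510 = 4.09e+04 rad/s.
Step 2 — Transfer function: H(jω) = 1/(1 + jωRC).
Step 3 — Denominator: 1 + jωRC = 1 + j·4.09e+04·466·3.96e-09 = 1 + j0.07548.
Step 4 — H = 0.9943 - j0.07505.
Step 5 — Magnitude: |H| = 0.9972 (-0.0 dB); phase: φ = -4.3°.

|H| = 0.9972 (-0.0 dB), φ = -4.3°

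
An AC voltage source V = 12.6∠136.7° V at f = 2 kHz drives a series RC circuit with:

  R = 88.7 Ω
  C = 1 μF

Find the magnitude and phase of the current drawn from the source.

Step 1 — Angular frequency: ω = 2π·f = 2π·2000 = 1.257e+04 rad/s.
Step 2 — Component impedances:
  R: Z = R = 88.7 Ω
  C: Z = 1/(jωC) = -j/(ω·C) = 0 - j79.58 Ω
Step 3 — Series combination: Z_total = R + C = 88.7 - j79.58 Ω = 119.2∠-41.9° Ω.
Step 4 — Source phasor: V = 12.6∠136.7° V = -9.17 + j8.641 V.
Step 5 — Ohm's law: I = V / Z_total = (-9.17 + j8.641) / (88.7 - j79.58) = -0.1057 + j0.002589 A.
Step 6 — Convert to polar: |I| = 0.1057 A, ∠I = 178.6°.

I = 0.1057∠178.6° A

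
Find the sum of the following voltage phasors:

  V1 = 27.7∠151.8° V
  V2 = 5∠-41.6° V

Step 1 — Convert each phasor to rectangular form:
  V1 = 27.7·(cos(151.8°) + j·sin(151.8°)) = -24.41 + j13.09 V
  V2 = 5·(cos(-41.6°) + j·sin(-41.6°)) = 3.739 - j3.32 V
Step 2 — Sum components: V_total = -20.67 + j9.77 V.
Step 3 — Convert to polar: |V_total| = 22.87 V, ∠V_total = 154.7°.

V_total = 22.87∠154.7° V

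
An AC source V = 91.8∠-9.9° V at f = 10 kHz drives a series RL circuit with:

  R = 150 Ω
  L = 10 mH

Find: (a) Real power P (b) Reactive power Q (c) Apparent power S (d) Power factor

Step 1 — Angular frequency: ω = 2π·f = 2π·1e+04 = 6.283e+04 rad/s.
Step 2 — Component impedances:
  R: Z = R = 150 Ω
  L: Z = jωL = j·6.283e+04·0.01 = 0 + j628.3 Ω
Step 3 — Series combination: Z_total = R + L = 150 + j628.3 Ω = 646∠76.6° Ω.
Step 4 — Source phasor: V = 91.8∠-9.9° V = 90.43 - j15.78 V.
Step 5 — Current: I = V / Z = 0.008743 - j0.1418 A = 0.1421∠-86.5° A.
Step 6 — Complex power: S = V·I* = 3.029 + j12.69 VA.
Step 7 — Real power: P = Re(S) = 3.029 W.
Step 8 — Reactive power: Q = Im(S) = 12.69 VAR.
Step 9 — Apparent power: |S| = 13.05 VA.
Step 10 — Power factor: PF = P/|S| = 0.2322 (lagging).

(a) P = 3.029 W  (b) Q = 12.69 VAR  (c) S = 13.05 VA  (d) PF = 0.2322 (lagging)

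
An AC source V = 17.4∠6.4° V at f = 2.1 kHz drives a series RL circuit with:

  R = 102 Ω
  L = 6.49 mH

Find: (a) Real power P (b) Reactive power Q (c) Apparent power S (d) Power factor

Step 1 — Angular frequency: ω = 2π·f = 2π·2100 = 1.319e+04 rad/s.
Step 2 — Component impedances:
  R: Z = R = 102 Ω
  L: Z = jωL = j·1.319e+04·0.00649 = 0 + j85.63 Ω
Step 3 — Series combination: Z_total = R + L = 102 + j85.63 Ω = 133.2∠40.0° Ω.
Step 4 — Source phasor: V = 17.4∠6.4° V = 17.29 + j1.94 V.
Step 5 — Current: I = V / Z = 0.1088 - j0.07233 A = 0.1306∠-33.6° A.
Step 6 — Complex power: S = V·I* = 1.741 + j1.462 VA.
Step 7 — Real power: P = Re(S) = 1.741 W.
Step 8 — Reactive power: Q = Im(S) = 1.462 VAR.
Step 9 — Apparent power: |S| = 2.273 VA.
Step 10 — Power factor: PF = P/|S| = 0.7659 (lagging).

(a) P = 1.741 W  (b) Q = 1.462 VAR  (c) S = 2.273 VA  (d) PF = 0.7659 (lagging)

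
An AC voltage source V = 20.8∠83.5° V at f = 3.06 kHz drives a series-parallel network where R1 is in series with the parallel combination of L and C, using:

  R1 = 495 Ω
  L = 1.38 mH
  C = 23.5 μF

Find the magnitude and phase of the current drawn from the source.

Step 1 — Angular frequency: ω = 2π·f = 2π·3060 = 1.923e+04 rad/s.
Step 2 — Component impedances:
  R1: Z = R = 495 Ω
  L: Z = jωL = j·1.923e+04·0.00138 = 0 + j26.53 Ω
  C: Z = 1/(jωC) = -j/(ω·C) = 0 - j2.213 Ω
Step 3 — Parallel branch: L || C = 1/(1/L + 1/C) = 0 - j2.415 Ω.
Step 4 — Series with R1: Z_total = R1 + (L || C) = 495 - j2.415 Ω = 495∠-0.3° Ω.
Step 5 — Source phasor: V = 20.8∠83.5° V = 2.355 + j20.67 V.
Step 6 — Ohm's law: I = V / Z_total = (2.355 + j20.67) / (495 - j2.415) = 0.004553 + j0.04177 A.
Step 7 — Convert to polar: |I| = 0.04202 A, ∠I = 83.8°.

I = 0.04202∠83.8° A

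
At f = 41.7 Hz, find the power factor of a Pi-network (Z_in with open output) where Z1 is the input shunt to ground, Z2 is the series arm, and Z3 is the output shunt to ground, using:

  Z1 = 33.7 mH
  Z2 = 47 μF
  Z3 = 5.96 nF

Step 1 — Angular frequency: ω = 2π·f = 2π·41.7 = 262 rad/s.
Step 2 — Component impedances:
  Z1: Z = jωL = j·262·0.0337 = 0 + j8.83 Ω
  Z2: Z = 1/(jωC) = -j/(ω·C) = 0 - j81.21 Ω
  Z3: Z = 1/(jωC) = -j/(ω·C) = 0 - j6.404e+05 Ω
Step 3 — With open output, the series arm Z2 and the output shunt Z3 appear in series to ground: Z2 + Z3 = 0 - j6.405e+05 Ω.
Step 4 — Parallel with input shunt Z1: Z_in = Z1 || (Z2 + Z3) = 0 + j8.83 Ω = 8.83∠90.0° Ω.
Step 5 — Power factor: PF = cos(φ) = Re(Z)/|Z| = -0/8.83 = -0.
Step 6 — Type: Im(Z) = 8.83 ⇒ lagging (phase φ = 90.0°).

PF = -0 (lagging, φ = 90.0°)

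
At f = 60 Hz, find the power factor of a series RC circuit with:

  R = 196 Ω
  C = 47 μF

Step 1 — Angular frequency: ω = 2π·f = 2π·60 = 377 rad/s.
Step 2 — Component impedances:
  R: Z = R = 196 Ω
  C: Z = 1/(jωC) = -j/(ω·C) = 0 - j56.44 Ω
Step 3 — Series combination: Z_total = R + C = 196 - j56.44 Ω = 204∠-16.1° Ω.
Step 4 — Power factor: PF = cos(φ) = Re(Z)/|Z| = 196/203.96 = 0.961.
Step 5 — Type: Im(Z) = -56.44 ⇒ leading (phase φ = -16.1°).

PF = 0.961 (leading, φ = -16.1°)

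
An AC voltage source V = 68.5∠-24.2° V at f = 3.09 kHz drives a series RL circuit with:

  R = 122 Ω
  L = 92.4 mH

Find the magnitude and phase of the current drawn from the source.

Step 1 — Angular frequency: ω = 2π·f = 2π·3090 = 1.942e+04 rad/s.
Step 2 — Component impedances:
  R: Z = R = 122 Ω
  L: Z = jωL = j·1.942e+04·0.0924 = 0 + j1794 Ω
Step 3 — Series combination: Z_total = R + L = 122 + j1794 Ω = 1798∠86.1° Ω.
Step 4 — Source phasor: V = 68.5∠-24.2° V = 62.48 - j28.08 V.
Step 5 — Ohm's law: I = V / Z_total = (62.48 - j28.08) / (122 + j1794) = -0.01322 - j0.03573 A.
Step 6 — Convert to polar: |I| = 0.0381 A, ∠I = -110.3°.

I = 0.0381∠-110.3° A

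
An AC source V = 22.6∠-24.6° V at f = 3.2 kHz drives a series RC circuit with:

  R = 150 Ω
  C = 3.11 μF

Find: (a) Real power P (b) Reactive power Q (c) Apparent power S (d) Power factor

Step 1 — Angular frequency: ω = 2π·f = 2π·3200 = 2.011e+04 rad/s.
Step 2 — Component impedances:
  R: Z = R = 150 Ω
  C: Z = 1/(jωC) = -j/(ω·C) = 0 - j15.99 Ω
Step 3 — Series combination: Z_total = R + C = 150 - j15.99 Ω = 150.9∠-6.1° Ω.
Step 4 — Source phasor: V = 22.6∠-24.6° V = 20.55 - j9.408 V.
Step 5 — Current: I = V / Z = 0.1421 - j0.04757 A = 0.1498∠-18.5° A.
Step 6 — Complex power: S = V·I* = 3.367 - j0.359 VA.
Step 7 — Real power: P = Re(S) = 3.367 W.
Step 8 — Reactive power: Q = Im(S) = -0.359 VAR.
Step 9 — Apparent power: |S| = 3.386 VA.
Step 10 — Power factor: PF = P/|S| = 0.9944 (leading).

(a) P = 3.367 W  (b) Q = -0.359 VAR  (c) S = 3.386 VA  (d) PF = 0.9944 (leading)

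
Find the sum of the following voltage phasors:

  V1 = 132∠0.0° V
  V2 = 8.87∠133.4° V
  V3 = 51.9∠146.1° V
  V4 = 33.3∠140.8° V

Step 1 — Convert each phasor to rectangular form:
  V1 = 132·(cos(0.0°) + j·sin(0.0°)) = 132 V
  V2 = 8.87·(cos(133.4°) + j·sin(133.4°)) = -6.094 + j6.445 V
  V3 = 51.9·(cos(146.1°) + j·sin(146.1°)) = -43.08 + j28.95 V
  V4 = 33.3·(cos(140.8°) + j·sin(140.8°)) = -25.81 + j21.05 V
Step 2 — Sum components: V_total = 57.02 + j56.44 V.
Step 3 — Convert to polar: |V_total| = 80.23 V, ∠V_total = 44.7°.

V_total = 80.23∠44.7° V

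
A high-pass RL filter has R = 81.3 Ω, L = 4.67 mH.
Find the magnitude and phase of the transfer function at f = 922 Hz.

Step 1 — Angular frequency: ω = 2π·922 = 5793 rad/s.
Step 2 — Transfer function: H(jω) = jωL/(R + jωL).
Step 3 — Numerator jωL = j·27.05; denominator R + jωL = 81.3 + j27.05.
Step 4 — H = 0.09969 + j0.2996.
Step 5 — Magnitude: |H| = 0.3157 (-10.0 dB); phase: φ = 71.6°.

|H| = 0.3157 (-10.0 dB), φ = 71.6°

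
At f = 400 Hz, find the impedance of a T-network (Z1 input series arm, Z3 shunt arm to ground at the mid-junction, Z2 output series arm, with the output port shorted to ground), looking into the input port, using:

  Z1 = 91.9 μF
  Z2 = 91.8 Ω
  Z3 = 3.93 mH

Step 1 — Angular frequency: ω = 2π·f = 2π·400 = 2513 rad/s.
Step 2 — Component impedances:
  Z1: Z = 1/(jωC) = -j/(ω·C) = 0 - j4.33 Ω
  Z2: Z = R = 91.8 Ω
  Z3: Z = jωL = j·2513·0.00393 = 0 + j9.877 Ω
Step 3 — With the output port shorted to ground, the output series arm Z2 runs from the junction to ground; the shunt arm Z3 also runs from the junction to ground. They appear in parallel: Z3 || Z2 = 1.051 + j9.764 Ω.
Step 4 — Series with input arm Z1: Z_in = Z1 + (Z3 || Z2) = 1.051 + j5.435 Ω = 5.535∠79.1° Ω.

Z = 1.051 + j5.435 Ω = 5.535∠79.1° Ω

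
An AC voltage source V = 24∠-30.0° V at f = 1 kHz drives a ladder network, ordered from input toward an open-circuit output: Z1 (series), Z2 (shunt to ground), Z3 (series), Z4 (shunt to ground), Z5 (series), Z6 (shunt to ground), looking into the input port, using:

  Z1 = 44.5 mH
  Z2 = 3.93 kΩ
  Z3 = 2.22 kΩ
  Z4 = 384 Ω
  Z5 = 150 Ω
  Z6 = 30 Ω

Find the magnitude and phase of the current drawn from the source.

Step 1 — Angular frequency: ω = 2π·f = 2π·1000 = 6283 rad/s.
Step 2 — Component impedances:
  Z1: Z = jωL = j·6283·0.0445 = 0 + j279.6 Ω
  Z2: Z = R = 3930 Ω
  Z3: Z = R = 2220 Ω
  Z4: Z = R = 384 Ω
  Z5: Z = R = 150 Ω
  Z6: Z = R = 30 Ω
Step 3 — Ladder network (open output): work backward from the far end, alternating series and parallel combinations. Z_in = 1468 + j279.6 Ω = 1494∠10.8° Ω.
Step 4 — Source phasor: V = 24∠-30.0° V = 20.78 - j12 V.
Step 5 — Ohm's law: I = V / Z_total = (20.78 - j12) / (1468 + j279.6) = 0.01216 - j0.01049 A.
Step 6 — Convert to polar: |I| = 0.01606 A, ∠I = -40.8°.

I = 0.01606∠-40.8° A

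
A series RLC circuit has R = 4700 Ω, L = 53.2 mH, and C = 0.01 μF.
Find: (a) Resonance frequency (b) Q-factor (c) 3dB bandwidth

Step 1 — Resonance: ω₀ = 1/√(LC) = 1/√(0.0532·1e-08) = 4.336e+04 rad/s.
Step 2 — f₀ = ω₀/(2π) = 6900 Hz.
Step 3 — Series Q: Q = ω₀L/R = 4.336e+04·0.0532/4700 = 0.4907.
Step 4 — Bandwidth: Δω = ω₀/Q = 8.835e+04 rad/s; BW = Δω/(2π) = 1.406e+04 Hz.

(a) f₀ = 6900 Hz  (b) Q = 0.4907  (c) BW = 1.406e+04 Hz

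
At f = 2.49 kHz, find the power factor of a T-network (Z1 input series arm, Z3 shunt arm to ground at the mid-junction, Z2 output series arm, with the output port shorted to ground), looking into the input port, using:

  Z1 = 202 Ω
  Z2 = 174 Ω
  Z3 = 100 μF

Step 1 — Angular frequency: ω = 2π·f = 2π·2490 = 1.565e+04 rad/s.
Step 2 — Component impedances:
  Z1: Z = R = 202 Ω
  Z2: Z = R = 174 Ω
  Z3: Z = 1/(jωC) = -j/(ω·C) = 0 - j0.6392 Ω
Step 3 — With the output port shorted to ground, the output series arm Z2 runs from the junction to ground; the shunt arm Z3 also runs from the junction to ground. They appear in parallel: Z3 || Z2 = 0.002348 - j0.6392 Ω.
Step 4 — Series with input arm Z1: Z_in = Z1 + (Z3 || Z2) = 202 - j0.6392 Ω = 202∠-0.2° Ω.
Step 5 — Power factor: PF = cos(φ) = Re(Z)/|Z| = 202/202 = 1.
Step 6 — Type: Im(Z) = -0.6392 ⇒ leading (phase φ = -0.2°).

PF = 1 (leading, φ = -0.2°)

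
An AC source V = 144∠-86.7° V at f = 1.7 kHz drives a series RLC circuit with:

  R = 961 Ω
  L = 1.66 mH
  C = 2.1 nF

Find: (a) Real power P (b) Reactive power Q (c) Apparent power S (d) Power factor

Step 1 — Angular frequency: ω = 2π·f = 2π·1700 = 1.068e+04 rad/s.
Step 2 — Component impedances:
  R: Z = R = 961 Ω
  L: Z = jωL = j·1.068e+04·0.00166 = 0 + j17.73 Ω
  C: Z = 1/(jωC) = -j/(ω·C) = 0 - j4.458e+04 Ω
Step 3 — Series combination: Z_total = R + L + C = 961 - j4.456e+04 Ω = 4.457e+04∠-88.8° Ω.
Step 4 — Source phasor: V = 144∠-86.7° V = 8.289 - j143.8 V.
Step 5 — Current: I = V / Z = 0.003228 + j0.0001164 A = 0.003231∠2.1° A.
Step 6 — Complex power: S = V·I* = 0.01003 - j0.4651 VA.
Step 7 — Real power: P = Re(S) = 0.01003 W.
Step 8 — Reactive power: Q = Im(S) = -0.4651 VAR.
Step 9 — Apparent power: |S| = 0.4652 VA.
Step 10 — Power factor: PF = P/|S| = 0.02156 (leading).

(a) P = 0.01003 W  (b) Q = -0.4651 VAR  (c) S = 0.4652 VA  (d) PF = 0.02156 (leading)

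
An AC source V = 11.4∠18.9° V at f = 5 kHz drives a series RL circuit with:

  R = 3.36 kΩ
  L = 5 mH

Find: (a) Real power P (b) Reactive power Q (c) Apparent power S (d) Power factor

Step 1 — Angular frequency: ω = 2π·f = 2π·5000 = 3.142e+04 rad/s.
Step 2 — Component impedances:
  R: Z = R = 3360 Ω
  L: Z = jωL = j·3.142e+04·0.005 = 0 + j157.1 Ω
Step 3 — Series combination: Z_total = R + L = 3360 + j157.1 Ω = 3364∠2.7° Ω.
Step 4 — Source phasor: V = 11.4∠18.9° V = 10.79 + j3.693 V.
Step 5 — Current: I = V / Z = 0.003254 + j0.0009469 A = 0.003389∠16.2° A.
Step 6 — Complex power: S = V·I* = 0.03859 + j0.001804 VA.
Step 7 — Real power: P = Re(S) = 0.03859 W.
Step 8 — Reactive power: Q = Im(S) = 0.001804 VAR.
Step 9 — Apparent power: |S| = 0.03864 VA.
Step 10 — Power factor: PF = P/|S| = 0.9989 (lagging).

(a) P = 0.03859 W  (b) Q = 0.001804 VAR  (c) S = 0.03864 VA  (d) PF = 0.9989 (lagging)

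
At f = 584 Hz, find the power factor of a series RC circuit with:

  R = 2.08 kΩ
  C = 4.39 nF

Step 1 — Angular frequency: ω = 2π·f = 2π·584 = 3669 rad/s.
Step 2 — Component impedances:
  R: Z = R = 2080 Ω
  C: Z = 1/(jωC) = -j/(ω·C) = 0 - j6.208e+04 Ω
Step 3 — Series combination: Z_total = R + C = 2080 - j6.208e+04 Ω = 6.211e+04∠-88.1° Ω.
Step 4 — Power factor: PF = cos(φ) = Re(Z)/|Z| = 2080/6.211e+04 = 0.03349.
Step 5 — Type: Im(Z) = -6.208e+04 ⇒ leading (phase φ = -88.1°).

PF = 0.03349 (leading, φ = -88.1°)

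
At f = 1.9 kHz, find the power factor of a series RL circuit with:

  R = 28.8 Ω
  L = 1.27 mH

Step 1 — Angular frequency: ω = 2π·f = 2π·1900 = 1.194e+04 rad/s.
Step 2 — Component impedances:
  R: Z = R = 28.8 Ω
  L: Z = jωL = j·1.194e+04·0.00127 = 0 + j15.16 Ω
Step 3 — Series combination: Z_total = R + L = 28.8 + j15.16 Ω = 32.55∠27.8° Ω.
Step 4 — Power factor: PF = cos(φ) = Re(Z)/|Z| = 28.8/32.547 = 0.8849.
Step 5 — Type: Im(Z) = 15.16 ⇒ lagging (phase φ = 27.8°).

PF = 0.8849 (lagging, φ = 27.8°)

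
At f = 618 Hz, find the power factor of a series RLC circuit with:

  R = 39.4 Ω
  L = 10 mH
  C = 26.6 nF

Step 1 — Angular frequency: ω = 2π·f = 2π·618 = 3883 rad/s.
Step 2 — Component impedances:
  R: Z = R = 39.4 Ω
  L: Z = jωL = j·3883·0.01 = 0 + j38.83 Ω
  C: Z = 1/(jωC) = -j/(ω·C) = 0 - j9682 Ω
Step 3 — Series combination: Z_total = R + L + C = 39.4 - j9643 Ω = 9643∠-89.8° Ω.
Step 4 — Power factor: PF = cos(φ) = Re(Z)/|Z| = 39.4/9643 = 0.004086.
Step 5 — Type: Im(Z) = -9643 ⇒ leading (phase φ = -89.8°).

PF = 0.004086 (leading, φ = -89.8°)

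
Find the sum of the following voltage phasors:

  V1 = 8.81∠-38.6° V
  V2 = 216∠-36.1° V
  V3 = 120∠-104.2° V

Step 1 — Convert each phasor to rectangular form:
  V1 = 8.81·(cos(-38.6°) + j·sin(-38.6°)) = 6.885 - j5.496 V
  V2 = 216·(cos(-36.1°) + j·sin(-36.1°)) = 174.5 - j127.3 V
  V3 = 120·(cos(-104.2°) + j·sin(-104.2°)) = -29.44 - j116.3 V
Step 2 — Sum components: V_total = 152 - j249.1 V.
Step 3 — Convert to polar: |V_total| = 291.8 V, ∠V_total = -58.6°.

V_total = 291.8∠-58.6° V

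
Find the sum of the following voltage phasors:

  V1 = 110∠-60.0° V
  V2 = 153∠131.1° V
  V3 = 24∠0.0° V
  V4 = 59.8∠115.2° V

Step 1 — Convert each phasor to rectangular form:
  V1 = 110·(cos(-60.0°) + j·sin(-60.0°)) = 55 - j95.26 V
  V2 = 153·(cos(131.1°) + j·sin(131.1°)) = -100.6 + j115.3 V
  V3 = 24·(cos(0.0°) + j·sin(0.0°)) = 24 V
  V4 = 59.8·(cos(115.2°) + j·sin(115.2°)) = -25.46 + j54.11 V
Step 2 — Sum components: V_total = -47.04 + j74.14 V.
Step 3 — Convert to polar: |V_total| = 87.8 V, ∠V_total = 122.4°.

V_total = 87.8∠122.4° V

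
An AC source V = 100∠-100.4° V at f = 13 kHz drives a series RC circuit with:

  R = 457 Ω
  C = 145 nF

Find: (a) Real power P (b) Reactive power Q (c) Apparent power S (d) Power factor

Step 1 — Angular frequency: ω = 2π·f = 2π·1.3e+04 = 8.168e+04 rad/s.
Step 2 — Component impedances:
  R: Z = R = 457 Ω
  C: Z = 1/(jωC) = -j/(ω·C) = 0 - j84.43 Ω
Step 3 — Series combination: Z_total = R + C = 457 - j84.43 Ω = 464.7∠-10.5° Ω.
Step 4 — Source phasor: V = 100∠-100.4° V = -18.05 - j98.36 V.
Step 5 — Current: I = V / Z = 0.0002537 - j0.2152 A = 0.2152∠-89.9° A.
Step 6 — Complex power: S = V·I* = 21.16 - j3.909 VA.
Step 7 — Real power: P = Re(S) = 21.16 W.
Step 8 — Reactive power: Q = Im(S) = -3.909 VAR.
Step 9 — Apparent power: |S| = 21.52 VA.
Step 10 — Power factor: PF = P/|S| = 0.9834 (leading).

(a) P = 21.16 W  (b) Q = -3.909 VAR  (c) S = 21.52 VA  (d) PF = 0.9834 (leading)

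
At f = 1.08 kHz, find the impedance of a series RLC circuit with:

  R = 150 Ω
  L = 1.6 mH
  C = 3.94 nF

Step 1 — Angular frequency: ω = 2π·f = 2π·1080 = 6786 rad/s.
Step 2 — Component impedances:
  R: Z = R = 150 Ω
  L: Z = jωL = j·6786·0.0016 = 0 + j10.86 Ω
  C: Z = 1/(jωC) = -j/(ω·C) = 0 - j3.74e+04 Ω
Step 3 — Series combination: Z_total = R + L + C = 150 - j3.739e+04 Ω = 3.739e+04∠-89.8° Ω.

Z = 150 - j3.739e+04 Ω = 3.739e+04∠-89.8° Ω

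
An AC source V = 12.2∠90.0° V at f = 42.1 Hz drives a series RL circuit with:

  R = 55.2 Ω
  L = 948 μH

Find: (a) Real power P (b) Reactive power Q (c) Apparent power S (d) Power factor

Step 1 — Angular frequency: ω = 2π·f = 2π·42.1 = 264.5 rad/s.
Step 2 — Component impedances:
  R: Z = R = 55.2 Ω
  L: Z = jωL = j·264.5·0.000948 = 0 + j0.2508 Ω
Step 3 — Series combination: Z_total = R + L = 55.2 + j0.2508 Ω = 55.2∠0.3° Ω.
Step 4 — Source phasor: V = 12.2∠90.0° V = 0 + j12.2 V.
Step 5 — Current: I = V / Z = 0.001004 + j0.221 A = 0.221∠89.7° A.
Step 6 — Complex power: S = V·I* = 2.696 + j0.01225 VA.
Step 7 — Real power: P = Re(S) = 2.696 W.
Step 8 — Reactive power: Q = Im(S) = 0.01225 VAR.
Step 9 — Apparent power: |S| = 2.696 VA.
Step 10 — Power factor: PF = P/|S| = 1 (lagging).

(a) P = 2.696 W  (b) Q = 0.01225 VAR  (c) S = 2.696 VA  (d) PF = 1 (lagging)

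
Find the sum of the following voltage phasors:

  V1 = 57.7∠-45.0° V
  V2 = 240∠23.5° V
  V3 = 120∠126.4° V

Step 1 — Convert each phasor to rectangular form:
  V1 = 57.7·(cos(-45.0°) + j·sin(-45.0°)) = 40.8 - j40.8 V
  V2 = 240·(cos(23.5°) + j·sin(23.5°)) = 220.1 + j95.7 V
  V3 = 120·(cos(126.4°) + j·sin(126.4°)) = -71.21 + j96.59 V
Step 2 — Sum components: V_total = 189.7 + j151.5 V.
Step 3 — Convert to polar: |V_total| = 242.8 V, ∠V_total = 38.6°.

V_total = 242.8∠38.6° V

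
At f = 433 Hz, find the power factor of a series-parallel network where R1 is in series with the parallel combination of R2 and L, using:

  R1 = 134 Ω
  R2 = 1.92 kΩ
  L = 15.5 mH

Step 1 — Angular frequency: ω = 2π·f = 2π·433 = 2721 rad/s.
Step 2 — Component impedances:
  R1: Z = R = 134 Ω
  R2: Z = R = 1920 Ω
  L: Z = jωL = j·2721·0.0155 = 0 + j42.17 Ω
Step 3 — Parallel branch: R2 || L = 1/(1/R2 + 1/L) = 0.9257 + j42.15 Ω.
Step 4 — Series with R1: Z_total = R1 + (R2 || L) = 134.9 + j42.15 Ω = 141.4∠17.3° Ω.
Step 5 — Power factor: PF = cos(φ) = Re(Z)/|Z| = 134.93/141.36 = 0.9545.
Step 6 — Type: Im(Z) = 42.15 ⇒ lagging (phase φ = 17.3°).

PF = 0.9545 (lagging, φ = 17.3°)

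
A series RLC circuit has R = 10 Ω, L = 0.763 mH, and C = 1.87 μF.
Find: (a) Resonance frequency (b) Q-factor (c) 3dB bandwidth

Step 1 — Resonance: ω₀ = 1/√(LC) = 1/√(0.000763·1.87e-06) = 2.647e+04 rad/s.
Step 2 — f₀ = ω₀/(2π) = 4213 Hz.
Step 3 — Series Q: Q = ω₀L/R = 2.647e+04·0.000763/10 = 2.02.
Step 4 — Bandwidth: Δω = ω₀/Q = 1.311e+04 rad/s; BW = Δω/(2π) = 2086 Hz.

(a) f₀ = 4213 Hz  (b) Q = 2.02  (c) BW = 2086 Hz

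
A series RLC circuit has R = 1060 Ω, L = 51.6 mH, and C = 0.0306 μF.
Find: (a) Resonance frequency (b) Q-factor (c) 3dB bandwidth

Step 1 — Resonance: ω₀ = 1/√(LC) = 1/√(0.0516·3.06e-08) = 2.517e+04 rad/s.
Step 2 — f₀ = ω₀/(2π) = 4005 Hz.
Step 3 — Series Q: Q = ω₀L/R = 2.517e+04·0.0516/1060 = 1.225.
Step 4 — Bandwidth: Δω = ω₀/Q = 2.054e+04 rad/s; BW = Δω/(2π) = 3269 Hz.

(a) f₀ = 4005 Hz  (b) Q = 1.225  (c) BW = 3269 Hz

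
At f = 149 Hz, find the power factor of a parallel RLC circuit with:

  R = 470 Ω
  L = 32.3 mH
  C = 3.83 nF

Step 1 — Angular frequency: ω = 2π·f = 2π·149 = 936.2 rad/s.
Step 2 — Component impedances:
  R: Z = R = 470 Ω
  L: Z = jωL = j·936.2·0.0323 = 0 + j30.24 Ω
  C: Z = 1/(jωC) = -j/(ω·C) = 0 - j2.789e+05 Ω
Step 3 — Parallel combination: 1/Z_total = 1/R + 1/L + 1/C; Z_total = 1.938 + j30.12 Ω = 30.18∠86.3° Ω.
Step 4 — Power factor: PF = cos(φ) = Re(Z)/|Z| = 1.938/30.18 = 0.06421.
Step 5 — Type: Im(Z) = 30.12 ⇒ lagging (phase φ = 86.3°).

PF = 0.06421 (lagging, φ = 86.3°)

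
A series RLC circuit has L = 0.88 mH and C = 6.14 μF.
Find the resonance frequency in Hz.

Step 1 — Resonance condition Im(Z)=0 gives ω₀ = 1/√(LC).
Step 2 — ω₀ = 1/√(0.00088·6.14e-06) = 1.36e+04 rad/s.
Step 3 — f₀ = ω₀/(2π) = 2165 Hz.

f₀ = 2165 Hz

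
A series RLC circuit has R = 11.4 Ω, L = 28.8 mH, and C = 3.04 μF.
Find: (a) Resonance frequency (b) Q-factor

Step 1 — Resonance condition Im(Z)=0 gives ω₀ = 1/√(LC).
Step 2 — ω₀ = 1/√(0.0288·3.04e-06) = 3380 rad/s.
Step 3 — f₀ = ω₀/(2π) = 537.9 Hz.
Step 4 — Series Q: Q = ω₀L/R = 3380·0.0288/11.4 = 8.538.

(a) f₀ = 537.9 Hz  (b) Q = 8.538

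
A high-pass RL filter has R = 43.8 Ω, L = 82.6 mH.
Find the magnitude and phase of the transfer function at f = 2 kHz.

Step 1 — Angular frequency: ω = 2π·2000 = 1.257e+04 rad/s.
Step 2 — Transfer function: H(jω) = jωL/(R + jωL).
Step 3 — Numerator jωL = j·1038; denominator R + jωL = 43.8 + j1038.
Step 4 — H = 0.9982 + j0.04212.
Step 5 — Magnitude: |H| = 0.9991 (-0.0 dB); phase: φ = 2.4°.

|H| = 0.9991 (-0.0 dB), φ = 2.4°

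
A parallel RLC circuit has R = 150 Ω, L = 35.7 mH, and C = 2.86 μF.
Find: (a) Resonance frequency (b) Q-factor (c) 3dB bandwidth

Step 1 — Resonance: ω₀ = 1/√(LC) = 1/√(0.0357·2.86e-06) = 3130 rad/s.
Step 2 — f₀ = ω₀/(2π) = 498.1 Hz.
Step 3 — Parallel Q: Q = R/(ω₀L) = 150/(3130·0.0357) = 1.343.
Step 4 — Bandwidth: Δω = ω₀/Q = 2331 rad/s; BW = Δω/(2π) = 371 Hz.

(a) f₀ = 498.1 Hz  (b) Q = 1.343  (c) BW = 371 Hz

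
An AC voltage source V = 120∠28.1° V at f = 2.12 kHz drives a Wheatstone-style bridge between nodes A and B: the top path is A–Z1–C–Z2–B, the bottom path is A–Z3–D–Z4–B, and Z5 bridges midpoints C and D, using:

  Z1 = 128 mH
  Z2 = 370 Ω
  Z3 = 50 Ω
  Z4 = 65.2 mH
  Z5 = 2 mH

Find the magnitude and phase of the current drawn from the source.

Step 1 — Angular frequency: ω = 2π·f = 2π·2120 = 1.332e+04 rad/s.
Step 2 — Component impedances:
  Z1: Z = jωL = j·1.332e+04·0.128 = 0 + j1705 Ω
  Z2: Z = R = 370 Ω
  Z3: Z = R = 50 Ω
  Z4: Z = jωL = j·1.332e+04·0.0652 = 0 + j868.5 Ω
  Z5: Z = jωL = j·1.332e+04·0.002 = 0 + j26.64 Ω
Step 3 — Bridge requires nodal analysis (the Z5 bridge couples midpoints C and D, so the two paths cannot be reduced to a simple series/parallel combination). Setting node B to ground and injecting 1 A at node A, the 3-node admittance system at A, C, D solves to V_A = Z_AB = 346.4 + j149.5 Ω = 377.3∠23.3° Ω.
Step 4 — Source phasor: V = 120∠28.1° V = 105.9 + j56.52 V.
Step 5 — Ohm's law: I = V / Z_total = (105.9 + j56.52) / (346.4 + j149.5) = 0.317 + j0.0264 A.
Step 6 — Convert to polar: |I| = 0.3181 A, ∠I = 4.8°.

I = 0.3181∠4.8° A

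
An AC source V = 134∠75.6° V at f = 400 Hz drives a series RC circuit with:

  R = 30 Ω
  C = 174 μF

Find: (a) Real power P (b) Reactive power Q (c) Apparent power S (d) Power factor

Step 1 — Angular frequency: ω = 2π·f = 2π·400 = 2513 rad/s.
Step 2 — Component impedances:
  R: Z = R = 30 Ω
  C: Z = 1/(jωC) = -j/(ω·C) = 0 - j2.287 Ω
Step 3 — Series combination: Z_total = R + C = 30 - j2.287 Ω = 30.09∠-4.4° Ω.
Step 4 — Source phasor: V = 134∠75.6° V = 33.32 + j129.8 V.
Step 5 — Current: I = V / Z = 0.7765 + j4.386 A = 4.454∠80.0° A.
Step 6 — Complex power: S = V·I* = 595.1 - j45.36 VA.
Step 7 — Real power: P = Re(S) = 595.1 W.
Step 8 — Reactive power: Q = Im(S) = -45.36 VAR.
Step 9 — Apparent power: |S| = 596.8 VA.
Step 10 — Power factor: PF = P/|S| = 0.9971 (leading).

(a) P = 595.1 W  (b) Q = -45.36 VAR  (c) S = 596.8 VA  (d) PF = 0.9971 (leading)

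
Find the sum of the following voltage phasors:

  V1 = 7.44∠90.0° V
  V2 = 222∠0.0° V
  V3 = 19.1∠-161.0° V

Step 1 — Convert each phasor to rectangular form:
  V1 = 7.44·(cos(90.0°) + j·sin(90.0°)) = 0 + j7.44 V
  V2 = 222·(cos(0.0°) + j·sin(0.0°)) = 222 V
  V3 = 19.1·(cos(-161.0°) + j·sin(-161.0°)) = -18.06 - j6.218 V
Step 2 — Sum components: V_total = 203.9 + j1.222 V.
Step 3 — Convert to polar: |V_total| = 203.9 V, ∠V_total = 0.3°.

V_total = 203.9∠0.3° V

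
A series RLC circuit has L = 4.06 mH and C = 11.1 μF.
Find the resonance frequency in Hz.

Step 1 — Resonance condition Im(Z)=0 gives ω₀ = 1/√(LC).
Step 2 — ω₀ = 1/√(0.00406·1.11e-05) = 4711 rad/s.
Step 3 — f₀ = ω₀/(2π) = 749.7 Hz.

f₀ = 749.7 Hz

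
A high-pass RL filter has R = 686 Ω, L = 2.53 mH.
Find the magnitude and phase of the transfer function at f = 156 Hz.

Step 1 — Angular frequency: ω = 2π·156 = 980.2 rad/s.
Step 2 — Transfer function: H(jω) = jωL/(R + jωL).
Step 3 — Numerator jωL = j·2.48; denominator R + jωL = 686 + j2.48.
Step 4 — H = 1.307e-05 + j0.003615.
Step 5 — Magnitude: |H| = 0.003615 (-48.8 dB); phase: φ = 89.8°.

|H| = 0.003615 (-48.8 dB), φ = 89.8°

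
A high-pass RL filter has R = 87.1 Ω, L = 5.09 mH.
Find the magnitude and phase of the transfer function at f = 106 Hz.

Step 1 — Angular frequency: ω = 2π·106 = 666 rad/s.
Step 2 — Transfer function: H(jω) = jωL/(R + jωL).
Step 3 — Numerator jωL = j·3.39; denominator R + jωL = 87.1 + j3.39.
Step 4 — H = 0.001513 + j0.03886.
Step 5 — Magnitude: |H| = 0.03889 (-28.2 dB); phase: φ = 87.8°.

|H| = 0.03889 (-28.2 dB), φ = 87.8°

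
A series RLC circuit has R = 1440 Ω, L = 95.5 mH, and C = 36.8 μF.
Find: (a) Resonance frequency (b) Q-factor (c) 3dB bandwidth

Step 1 — Resonance: ω₀ = 1/√(LC) = 1/√(0.0955·3.68e-05) = 533.4 rad/s.
Step 2 — f₀ = ω₀/(2π) = 84.9 Hz.
Step 3 — Series Q: Q = ω₀L/R = 533.4·0.0955/1440 = 0.03538.
Step 4 — Bandwidth: Δω = ω₀/Q = 1.508e+04 rad/s; BW = Δω/(2π) = 2400 Hz.

(a) f₀ = 84.9 Hz  (b) Q = 0.03538  (c) BW = 2400 Hz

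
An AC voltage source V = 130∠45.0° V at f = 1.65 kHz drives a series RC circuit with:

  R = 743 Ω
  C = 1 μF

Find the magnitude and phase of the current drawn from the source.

Step 1 — Angular frequency: ω = 2π·f = 2π·1650 = 1.037e+04 rad/s.
Step 2 — Component impedances:
  R: Z = R = 743 Ω
  C: Z = 1/(jωC) = -j/(ω·C) = 0 - j96.46 Ω
Step 3 — Series combination: Z_total = R + C = 743 - j96.46 Ω = 749.2∠-7.4° Ω.
Step 4 — Source phasor: V = 130∠45.0° V = 91.92 + j91.92 V.
Step 5 — Ohm's law: I = V / Z_total = (91.92 + j91.92) / (743 - j96.46) = 0.1059 + j0.1375 A.
Step 6 — Convert to polar: |I| = 0.1735 A, ∠I = 52.4°.

I = 0.1735∠52.4° A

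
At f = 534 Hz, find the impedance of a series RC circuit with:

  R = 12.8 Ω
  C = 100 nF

Step 1 — Angular frequency: ω = 2π·f = 2π·534 = 3355 rad/s.
Step 2 — Component impedances:
  R: Z = R = 12.8 Ω
  C: Z = 1/(jωC) = -j/(ω·C) = 0 - j2980 Ω
Step 3 — Series combination: Z_total = R + C = 12.8 - j2980 Ω = 2980∠-89.8° Ω.

Z = 12.8 - j2980 Ω = 2980∠-89.8° Ω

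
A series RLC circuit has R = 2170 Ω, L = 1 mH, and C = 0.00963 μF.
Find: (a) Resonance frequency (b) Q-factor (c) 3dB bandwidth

Step 1 — Resonance: ω₀ = 1/√(LC) = 1/√(0.001·9.63e-09) = 3.222e+05 rad/s.
Step 2 — f₀ = ω₀/(2π) = 5.129e+04 Hz.
Step 3 — Series Q: Q = ω₀L/R = 3.222e+05·0.001/2170 = 0.1485.
Step 4 — Bandwidth: Δω = ω₀/Q = 2.17e+06 rad/s; BW = Δω/(2π) = 3.454e+05 Hz.

(a) f₀ = 5.129e+04 Hz  (b) Q = 0.1485  (c) BW = 3.454e+05 Hz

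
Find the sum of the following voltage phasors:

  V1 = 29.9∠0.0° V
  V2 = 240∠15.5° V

Step 1 — Convert each phasor to rectangular form:
  V1 = 29.9·(cos(0.0°) + j·sin(0.0°)) = 29.9 V
  V2 = 240·(cos(15.5°) + j·sin(15.5°)) = 231.3 + j64.14 V
Step 2 — Sum components: V_total = 261.2 + j64.14 V.
Step 3 — Convert to polar: |V_total| = 268.9 V, ∠V_total = 13.8°.

V_total = 268.9∠13.8° V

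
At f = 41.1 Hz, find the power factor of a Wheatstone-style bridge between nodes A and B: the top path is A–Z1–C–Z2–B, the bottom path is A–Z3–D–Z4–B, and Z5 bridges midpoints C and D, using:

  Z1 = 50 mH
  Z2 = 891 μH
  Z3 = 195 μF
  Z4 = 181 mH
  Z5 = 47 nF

Step 1 — Angular frequency: ω = 2π·f = 2π·41.1 = 258.2 rad/s.
Step 2 — Component impedances:
  Z1: Z = jωL = j·258.2·0.05 = 0 + j12.91 Ω
  Z2: Z = jωL = j·258.2·0.000891 = 0 + j0.2301 Ω
  Z3: Z = 1/(jωC) = -j/(ω·C) = 0 - j19.86 Ω
  Z4: Z = jωL = j·258.2·0.181 = 0 + j46.74 Ω
  Z5: Z = 1/(jωC) = -j/(ω·C) = 0 - j8.239e+04 Ω
Step 3 — Bridge requires nodal analysis (the Z5 bridge couples midpoints C and D, so the two paths cannot be reduced to a simple series/parallel combination). Setting node B to ground and injecting 1 A at node A, the 3-node admittance system at A, C, D solves to V_A = Z_AB = 0 + j8.83 Ω = 8.83∠90.0° Ω.
Step 4 — Power factor: PF = cos(φ) = Re(Z)/|Z| = 0/8.83 = 0.
Step 5 — Type: Im(Z) = 8.83 ⇒ lagging (phase φ = 90.0°).

PF = 0 (lagging, φ = 90.0°)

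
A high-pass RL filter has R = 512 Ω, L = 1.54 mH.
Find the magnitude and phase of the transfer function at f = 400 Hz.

Step 1 — Angular frequency: ω = 2π·400 = 2513 rad/s.
Step 2 — Transfer function: H(jω) = jωL/(R + jωL).
Step 3 — Numerator jωL = j·3.87; denominator R + jωL = 512 + j3.87.
Step 4 — H = 5.714e-05 + j0.007559.
Step 5 — Magnitude: |H| = 0.007559 (-42.4 dB); phase: φ = 89.6°.

|H| = 0.007559 (-42.4 dB), φ = 89.6°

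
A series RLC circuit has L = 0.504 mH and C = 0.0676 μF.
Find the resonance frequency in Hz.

Step 1 — Resonance condition Im(Z)=0 gives ω₀ = 1/√(LC).
Step 2 — ω₀ = 1/√(0.000504·6.76e-08) = 1.713e+05 rad/s.
Step 3 — f₀ = ω₀/(2π) = 2.727e+04 Hz.

f₀ = 2.727e+04 Hz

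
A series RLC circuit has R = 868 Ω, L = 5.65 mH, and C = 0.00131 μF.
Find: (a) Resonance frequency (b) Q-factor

Step 1 — Resonance condition Im(Z)=0 gives ω₀ = 1/√(LC).
Step 2 — ω₀ = 1/√(0.00565·1.31e-09) = 3.676e+05 rad/s.
Step 3 — f₀ = ω₀/(2π) = 5.85e+04 Hz.
Step 4 — Series Q: Q = ω₀L/R = 3.676e+05·0.00565/868 = 2.393.

(a) f₀ = 5.85e+04 Hz  (b) Q = 2.393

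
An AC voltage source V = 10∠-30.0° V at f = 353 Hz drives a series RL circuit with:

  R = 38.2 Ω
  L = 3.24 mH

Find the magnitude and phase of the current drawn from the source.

Step 1 — Angular frequency: ω = 2π·f = 2π·353 = 2218 rad/s.
Step 2 — Component impedances:
  R: Z = R = 38.2 Ω
  L: Z = jωL = j·2218·0.00324 = 0 + j7.186 Ω
Step 3 — Series combination: Z_total = R + L = 38.2 + j7.186 Ω = 38.87∠10.7° Ω.
Step 4 — Source phasor: V = 10∠-30.0° V = 8.66 - j5 V.
Step 5 — Ohm's law: I = V / Z_total = (8.66 - j5) / (38.2 + j7.186) = 0.1952 - j0.1676 A.
Step 6 — Convert to polar: |I| = 0.2573 A, ∠I = -40.7°.

I = 0.2573∠-40.7° A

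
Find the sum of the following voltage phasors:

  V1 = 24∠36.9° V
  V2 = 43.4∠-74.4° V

Step 1 — Convert each phasor to rectangular form:
  V1 = 24·(cos(36.9°) + j·sin(36.9°)) = 19.19 + j14.41 V
  V2 = 43.4·(cos(-74.4°) + j·sin(-74.4°)) = 11.67 - j41.8 V
Step 2 — Sum components: V_total = 30.86 - j27.39 V.
Step 3 — Convert to polar: |V_total| = 41.27 V, ∠V_total = -41.6°.

V_total = 41.27∠-41.6° V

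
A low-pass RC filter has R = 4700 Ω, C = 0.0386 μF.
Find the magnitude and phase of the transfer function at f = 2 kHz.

Step 1 — Angular frequency: ω = 2π·2000 = 1.257e+04 rad/s.
Step 2 — Transfer function: H(jω) = 1/(1 + jωRC).
Step 3 — Denominator: 1 + jωRC = 1 + j·1.257e+04·4700·3.86e-08 = 1 + j2.28.
Step 4 — H = 0.1614 - j0.3679.
Step 5 — Magnitude: |H| = 0.4017 (-7.9 dB); phase: φ = -66.3°.

|H| = 0.4017 (-7.9 dB), φ = -66.3°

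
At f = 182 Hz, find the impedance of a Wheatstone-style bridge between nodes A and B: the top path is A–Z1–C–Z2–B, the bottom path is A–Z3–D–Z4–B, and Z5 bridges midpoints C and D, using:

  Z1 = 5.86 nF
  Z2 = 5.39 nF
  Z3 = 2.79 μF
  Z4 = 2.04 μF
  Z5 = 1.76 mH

Step 1 — Angular frequency: ω = 2π·f = 2π·182 = 1144 rad/s.
Step 2 — Component impedances:
  Z1: Z = 1/(jωC) = -j/(ω·C) = 0 - j1.492e+05 Ω
  Z2: Z = 1/(jωC) = -j/(ω·C) = 0 - j1.622e+05 Ω
  Z3: Z = 1/(jωC) = -j/(ω·C) = 0 - j313.4 Ω
  Z4: Z = 1/(jωC) = -j/(ω·C) = 0 - j428.7 Ω
  Z5: Z = jωL = j·1144·0.00176 = 0 + j2.013 Ω
Step 3 — Bridge requires nodal analysis (the Z5 bridge couples midpoints C and D, so the two paths cannot be reduced to a simple series/parallel combination). Setting node B to ground and injecting 1 A at node A, the 3-node admittance system at A, C, D solves to V_A = Z_AB = 0 - j740.3 Ω = 740.3∠-90.0° Ω.

Z = 0 - j740.3 Ω = 740.3∠-90.0° Ω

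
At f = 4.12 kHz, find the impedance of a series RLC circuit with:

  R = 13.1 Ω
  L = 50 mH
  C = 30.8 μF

Step 1 — Angular frequency: ω = 2π·f = 2π·4120 = 2.589e+04 rad/s.
Step 2 — Component impedances:
  R: Z = R = 13.1 Ω
  L: Z = jωL = j·2.589e+04·0.05 = 0 + j1294 Ω
  C: Z = 1/(jωC) = -j/(ω·C) = 0 - j1.254 Ω
Step 3 — Series combination: Z_total = R + L + C = 13.1 + j1293 Ω = 1293∠89.4° Ω.

Z = 13.1 + j1293 Ω = 1293∠89.4° Ω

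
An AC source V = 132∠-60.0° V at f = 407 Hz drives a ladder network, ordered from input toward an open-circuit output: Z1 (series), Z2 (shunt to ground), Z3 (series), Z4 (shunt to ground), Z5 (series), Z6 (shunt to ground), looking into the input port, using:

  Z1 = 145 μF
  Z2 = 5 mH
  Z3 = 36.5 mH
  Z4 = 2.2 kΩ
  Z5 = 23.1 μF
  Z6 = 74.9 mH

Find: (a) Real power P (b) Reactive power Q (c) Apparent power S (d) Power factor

Step 1 — Angular frequency: ω = 2π·f = 2π·407 = 2557 rad/s.
Step 2 — Component impedances:
  Z1: Z = 1/(jωC) = -j/(ω·C) = 0 - j2.697 Ω
  Z2: Z = jωL = j·2557·0.005 = 0 + j12.79 Ω
  Z3: Z = jωL = j·2557·0.0365 = 0 + j93.34 Ω
  Z4: Z = R = 2200 Ω
  Z5: Z = 1/(jωC) = -j/(ω·C) = 0 - j16.93 Ω
  Z6: Z = jωL = j·2557·0.0749 = 0 + j191.5 Ω
Step 3 — Ladder network (open output): work backward from the far end, alternating series and parallel combinations. Z_in = 0.02872 + j9.506 Ω = 9.506∠89.8° Ω.
Step 4 — Source phasor: V = 132∠-60.0° V = 66 - j114.3 V.
Step 5 — Current: I = V / Z = -12 - j6.979 A = 13.89∠-149.8° A.
Step 6 — Complex power: S = V·I* = 5.538 + j1833 VA.
Step 7 — Real power: P = Re(S) = 5.538 W.
Step 8 — Reactive power: Q = Im(S) = 1833 VAR.
Step 9 — Apparent power: |S| = 1833 VA.
Step 10 — Power factor: PF = P/|S| = 0.003021 (lagging).

(a) P = 5.538 W  (b) Q = 1833 VAR  (c) S = 1833 VA  (d) PF = 0.003021 (lagging)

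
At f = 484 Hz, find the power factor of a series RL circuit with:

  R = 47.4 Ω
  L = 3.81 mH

Step 1 — Angular frequency: ω = 2π·f = 2π·484 = 3041 rad/s.
Step 2 — Component impedances:
  R: Z = R = 47.4 Ω
  L: Z = jωL = j·3041·0.00381 = 0 + j11.59 Ω
Step 3 — Series combination: Z_total = R + L = 47.4 + j11.59 Ω = 48.8∠13.7° Ω.
Step 4 — Power factor: PF = cos(φ) = Re(Z)/|Z| = 47.4/48.796 = 0.9714.
Step 5 — Type: Im(Z) = 11.59 ⇒ lagging (phase φ = 13.7°).

PF = 0.9714 (lagging, φ = 13.7°)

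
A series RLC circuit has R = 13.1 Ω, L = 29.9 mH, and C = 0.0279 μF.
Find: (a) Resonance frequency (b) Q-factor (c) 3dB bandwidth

Step 1 — Resonance condition Im(Z)=0 gives ω₀ = 1/√(LC).
Step 2 — ω₀ = 1/√(0.0299·2.79e-08) = 3.462e+04 rad/s.
Step 3 — f₀ = ω₀/(2π) = 5510 Hz.
Step 4 — Series Q: Q = ω₀L/R = 3.462e+04·0.0299/13.1 = 79.02.
Step 5 — 3dB bandwidth: Δω = ω₀/Q = 438.1 rad/s; BW = Δω/(2π) = 69.73 Hz.

(a) f₀ = 5510 Hz  (b) Q = 79.02  (c) BW = 69.73 Hz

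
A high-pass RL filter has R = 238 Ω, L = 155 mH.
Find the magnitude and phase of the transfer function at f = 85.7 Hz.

Step 1 — Angular frequency: ω = 2π·85.7 = 538.5 rad/s.
Step 2 — Transfer function: H(jω) = jωL/(R + jωL).
Step 3 — Numerator jωL = j·83.46; denominator R + jωL = 238 + j83.46.
Step 4 — H = 0.1095 + j0.3123.
Step 5 — Magnitude: |H| = 0.3309 (-9.6 dB); phase: φ = 70.7°.

|H| = 0.3309 (-9.6 dB), φ = 70.7°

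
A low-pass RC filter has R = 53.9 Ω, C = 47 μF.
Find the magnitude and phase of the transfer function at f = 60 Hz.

Step 1 — Angular frequency: ω = 2π·60 = 377 rad/s.
Step 2 — Transfer function: H(jω) = 1/(1 + jωRC).
Step 3 — Denominator: 1 + jωRC = 1 + j·377·53.9·4.7e-05 = 1 + j0.955.
Step 4 — H = 0.523 - j0.4995.
Step 5 — Magnitude: |H| = 0.7232 (-2.8 dB); phase: φ = -43.7°.

|H| = 0.7232 (-2.8 dB), φ = -43.7°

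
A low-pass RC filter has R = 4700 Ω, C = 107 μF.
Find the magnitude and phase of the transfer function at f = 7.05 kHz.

Step 1 — Angular frequency: ω = 2π·7050 = 4.43e+04 rad/s.
Step 2 — Transfer function: H(jω) = 1/(1 + jωRC).
Step 3 — Denominator: 1 + jωRC = 1 + j·4.43e+04·4700·0.000107 = 1 + j2.228e+04.
Step 4 — H = 2.015e-09 - j4.489e-05.
Step 5 — Magnitude: |H| = 4.489e-05 (-87.0 dB); phase: φ = -90.0°.

|H| = 4.489e-05 (-87.0 dB), φ = -90.0°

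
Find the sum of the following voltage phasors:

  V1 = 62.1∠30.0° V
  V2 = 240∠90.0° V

Step 1 — Convert each phasor to rectangular form:
  V1 = 62.1·(cos(30.0°) + j·sin(30.0°)) = 53.78 + j31.05 V
  V2 = 240·(cos(90.0°) + j·sin(90.0°)) = 0 + j240 V
Step 2 — Sum components: V_total = 53.78 + j271.1 V.
Step 3 — Convert to polar: |V_total| = 276.3 V, ∠V_total = 78.8°.

V_total = 276.3∠78.8° V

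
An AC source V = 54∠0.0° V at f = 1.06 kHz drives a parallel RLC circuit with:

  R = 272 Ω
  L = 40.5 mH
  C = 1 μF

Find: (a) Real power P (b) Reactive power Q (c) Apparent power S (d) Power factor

Step 1 — Angular frequency: ω = 2π·f = 2π·1060 = 6660 rad/s.
Step 2 — Component impedances:
  R: Z = R = 272 Ω
  L: Z = jωL = j·6660·0.0405 = 0 + j269.7 Ω
  C: Z = 1/(jωC) = -j/(ω·C) = 0 - j150.1 Ω
Step 3 — Parallel combination: 1/Z_total = 1/R + 1/L + 1/C; Z_total = 165.3 - j132.8 Ω = 212.1∠-38.8° Ω.
Step 4 — Source phasor: V = 54∠0.0° V = 54 V.
Step 5 — Current: I = V / Z = 0.1985 + j0.1595 A = 0.2546∠38.8° A.
Step 6 — Complex power: S = V·I* = 10.72 - j8.611 VA.
Step 7 — Real power: P = Re(S) = 10.72 W.
Step 8 — Reactive power: Q = Im(S) = -8.611 VAR.
Step 9 — Apparent power: |S| = 13.75 VA.
Step 10 — Power factor: PF = P/|S| = 0.7797 (leading).

(a) P = 10.72 W  (b) Q = -8.611 VAR  (c) S = 13.75 VA  (d) PF = 0.7797 (leading)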